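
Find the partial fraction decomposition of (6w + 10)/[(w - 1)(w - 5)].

At w=1: α = (6·1 + 10)/(1 - 5) = -4. At w=5: β = (6·5 + 10)/(5 - 1) = 10
Result: -4/(w - 1) + 10/(w - 5)


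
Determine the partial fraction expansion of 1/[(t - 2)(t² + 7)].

Cover-up at t = 2: α = 1/(2² + 7) = 1/11. Then β = -α = -1/11, γ = -α·(0 + 2) = -2/11
Result: (1/11)/(t - 2) - ((1/11)t + 2/11)/(t² + 7)


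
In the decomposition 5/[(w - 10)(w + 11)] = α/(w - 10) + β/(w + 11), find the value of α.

Cover-up at w = 10: α = 5/(10 + 11) = 5/21


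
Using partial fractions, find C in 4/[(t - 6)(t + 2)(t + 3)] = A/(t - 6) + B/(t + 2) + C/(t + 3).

Cover-up at t = -3: C = 4/[(-3 - 6)(-3 + 2)] = 4/[(-9)(-1)] = 4/9


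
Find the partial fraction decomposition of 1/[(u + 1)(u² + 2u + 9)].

Cover-up at u = -1: A = 1/((-1)² + 2·(-1) + 9) = 1/8. Then B = -A = -1/8, C = -A·(2 - 1) = -1/8
Result: (1/8)/(u + 1) - ((1/8)u + 1/8)/(u² + 2u + 9)


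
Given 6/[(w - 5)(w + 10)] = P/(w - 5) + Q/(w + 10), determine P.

Cover-up at w = 5: P = 6/(5 + 10) = 6/15 = 2/5


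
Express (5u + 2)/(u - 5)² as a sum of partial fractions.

(5u + 2) = α(u - 5) + β. At u = 5: β = 5·5 + 2 = 27. Coeff of u: α = 5
Result: 5/(u - 5) + 27/(u - 5)²


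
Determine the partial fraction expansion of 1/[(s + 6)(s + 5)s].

Using cover-up method: A = 1/6, B = -1/5, C = 1/30
Result: (1/6)/(s + 6) - (1/5)/(s + 5) + (1/30)/s


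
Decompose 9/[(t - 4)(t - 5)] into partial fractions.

9/(t - 4)(t - 5) = P/(t - 4) + Q/(t - 5). P = 9/(4 - 5) = -9, Q = 9/(5 - 4) = 9
Result: -9/(t - 4) + 9/(t - 5)


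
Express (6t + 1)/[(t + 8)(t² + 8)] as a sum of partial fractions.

At t=-8: α = (6·(-8) + 1)/((-8)² + 8) = -47/72. β = -α = 47/72, γ = 6 - (-8)·α = 7/9
Result: (-47/72)/(t + 8) + ((47/72)t + 7/9)/(t² + 8)


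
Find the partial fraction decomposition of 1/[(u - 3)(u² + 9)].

Cover-up at u = 3: A = 1/(3² + 9) = 1/18. Then B = -A = -1/18, C = -A·(0 + 3) = -1/6
Result: (1/18)/(u - 3) - ((1/18)u + 1/6)/(u² + 9)


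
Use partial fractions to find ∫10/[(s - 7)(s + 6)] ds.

Decompose: 10/[(s - 7)(s + 6)] = (10/13)/(s - 7) - (10/13)/(s + 6). Integrate each term: (10/13) ln|(s - 7)| - (10/13) ln|(s + 6)| + C


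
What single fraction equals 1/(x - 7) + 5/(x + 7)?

Common denominator (x - 7)(x + 7). Numerator: 1(x + 7) + 5(x - 7) = (x + 7) + (5x - 35) = 6x - 28
Result: (6x - 28)/[(x - 7)(x + 7)]


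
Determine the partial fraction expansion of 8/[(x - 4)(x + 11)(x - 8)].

Using cover-up method: P = -2/15, Q = 8/285, R = 2/19
Result: (-2/15)/(x - 4) + (8/285)/(x + 11) + (2/19)/(x - 8)


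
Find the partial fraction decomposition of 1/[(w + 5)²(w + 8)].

Cover-up at w=-8: R = 1/(-8 + 5)² = 1/9. Cover-up at w=-5: Q = 1/(-5 + 8) = 1/3. Comparing w² coeff: P = -R = -1/9
Result: (-1/9)/(w + 5) + (1/3)/(w + 5)² + (1/9)/(w + 8)


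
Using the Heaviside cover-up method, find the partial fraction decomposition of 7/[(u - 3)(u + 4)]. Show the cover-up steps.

Cover (u - 3): set u=3, get P = 7/(3 + 4) = 1. Cover (u + 4): set u=-4, get Q = 7/(-4 - 3) = -1.
Result: 1/(u - 3) - 1/(u + 4)


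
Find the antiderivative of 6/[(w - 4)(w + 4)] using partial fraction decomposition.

Decompose: 6/[(w - 4)(w + 4)] = (3/4)/(w - 4) - (3/4)/(w + 4). Integrate each term: (3/4) ln|(w - 4)| - (3/4) ln|(w + 4)| + C


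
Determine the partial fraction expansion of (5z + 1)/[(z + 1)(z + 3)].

At z=-1: P = (5·(-1) + 1)/(-1 + 3) = -2. At z=-3: Q = (5·(-3) + 1)/(-3 + 1) = 7
Result: -2/(z + 1) + 7/(z + 3)


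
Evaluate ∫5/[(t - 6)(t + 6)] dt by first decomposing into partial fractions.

Decompose: 5/[(t - 6)(t + 6)] = (5/12)/(t - 6) - (5/12)/(t + 6). Integrate each term: (5/12) ln|(t - 6)| - (5/12) ln|(t + 6)| + C


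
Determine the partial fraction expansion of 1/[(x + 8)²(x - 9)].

Cover-up at x=9: γ = 1/(9 + 8)² = 1/289. Cover-up at x=-8: β = 1/(-8 - 9) = -1/17. Comparing x² coeff: α = -γ = -1/289
Result: (-1/289)/(x + 8) - (1/17)/(x + 8)² + (1/289)/(x - 9)


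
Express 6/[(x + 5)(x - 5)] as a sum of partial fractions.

6/(x + 5)(x - 5) = α/(x + 5) + β/(x - 5). α = 6/(-5 - 5) = -3/5, β = 6/(5 + 5) = 3/5
Result: (-3/5)/(x + 5) + (3/5)/(x - 5)


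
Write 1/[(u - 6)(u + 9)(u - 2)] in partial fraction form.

Using cover-up method: α = 1/60, β = 1/165, γ = -1/44
Result: (1/60)/(u - 6) + (1/165)/(u + 9) - (1/44)/(u - 2)


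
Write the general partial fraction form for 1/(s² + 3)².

Repeated quadratic factor: (As + B)/(s² + 3) + (Cs + D)/(s² + 3)²


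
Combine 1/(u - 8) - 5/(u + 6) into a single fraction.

Common denominator (u - 8)(u + 6). Numerator: 1(u + 6) - 5(u - 8) = (u + 6) - (5u - 40) = -4u + 46
Result: (-4u + 46)/[(u - 8)(u + 6)]


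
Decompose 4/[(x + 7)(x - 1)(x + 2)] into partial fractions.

Using cover-up method: A = 1/10, B = 1/6, C = -4/15
Result: (1/10)/(x + 7) + (1/6)/(x - 1) - (4/15)/(x + 2)


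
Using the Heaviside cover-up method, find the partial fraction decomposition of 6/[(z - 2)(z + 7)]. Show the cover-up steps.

Cover (z - 2): set z=2, get A = 6/(2 + 7) = 2/3. Cover (z + 7): set z=-7, get B = 6/(-7 - 2) = -2/3.
Result: (2/3)/(z - 2) - (2/3)/(z + 7)


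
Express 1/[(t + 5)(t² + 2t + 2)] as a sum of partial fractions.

Cover-up at t = -5: P = 1/((-5)² + 2·(-5) + 2) = 1/17. Then Q = -P = -1/17, R = -P·(2 - 5) = 3/17
Result: (1/17)/(t + 5) - ((1/17)t - 3/17)/(t² + 2t + 2)


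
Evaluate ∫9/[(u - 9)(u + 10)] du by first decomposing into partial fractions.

Decompose: 9/[(u - 9)(u + 10)] = (9/19)/(u - 9) - (9/19)/(u + 10). Integrate each term: (9/19) ln|(u - 9)| - (9/19) ln|(u + 10)| + C


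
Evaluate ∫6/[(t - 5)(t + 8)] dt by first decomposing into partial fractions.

Decompose: 6/[(t - 5)(t + 8)] = (6/13)/(t - 5) - (6/13)/(t + 8). Integrate each term: (6/13) ln|(t - 5)| - (6/13) ln|(t + 8)| + C


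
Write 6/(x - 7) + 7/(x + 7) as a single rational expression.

Common denominator (x - 7)(x + 7). Numerator: 6(x + 7) + 7(x - 7) = (6x + 42) + (7x - 49) = 13x - 7
Result: (13x - 7)/[(x - 7)(x + 7)]


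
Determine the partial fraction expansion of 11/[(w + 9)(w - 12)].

11/(w + 9)(w - 12) = P/(w + 9) + Q/(w - 12). P = 11/(-9 - 12) = -11/21, Q = 11/(12 + 9) = 11/21
Result: (-11/21)/(w + 9) + (11/21)/(w - 12)


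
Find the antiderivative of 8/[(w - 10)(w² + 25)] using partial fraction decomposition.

Cover-up at w=10: A = 8/(10²+25) = 8/125. Coeff matching: B = -8/125, C = -16/25. Decomposition: (8/125)/(w - 10) - ((8/125)w + 16/25)/(w² + 25). Integrate: linear → ln, quadratic → (1/2)ln + arctan: (8/125) ln|(w - 10)| - (4/125) ln(w² + 25) - (16/125) arctan(w/5) + C


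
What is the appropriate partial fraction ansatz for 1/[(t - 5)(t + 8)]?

Distinct linear factors: α/(t - 5) + β/(t + 8)


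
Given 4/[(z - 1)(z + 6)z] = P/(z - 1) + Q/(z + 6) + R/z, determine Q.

Cover-up at z = -6: Q = 4/[(-6 - 1)(-6 - 0)] = 4/[(-7)(-6)] = 4/42 = 2/21


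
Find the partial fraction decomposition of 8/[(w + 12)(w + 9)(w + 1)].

Using cover-up method: A = 8/33, B = -1/3, C = 1/11
Result: (8/33)/(w + 12) - (1/3)/(w + 9) + (1/11)/(w + 1)


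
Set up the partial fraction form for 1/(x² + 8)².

Repeated quadratic factor: (αx + β)/(x² + 8) + (γx + δ)/(x² + 8)²


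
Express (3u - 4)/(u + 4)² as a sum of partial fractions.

(3u - 4) = A(u + 4) + B. At u = -4: B = 3·(-4) - 4 = -16. Coeff of u: A = 3
Result: 3/(u + 4) - 16/(u + 4)²


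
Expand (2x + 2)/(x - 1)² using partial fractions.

(2x + 2) = α(x - 1) + β. At x = 1: β = 2·1 + 2 = 4. Coeff of x: α = 2
Result: 2/(x - 1) + 4/(x - 1)²


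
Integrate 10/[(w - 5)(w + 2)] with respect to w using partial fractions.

Decompose: 10/[(w - 5)(w + 2)] = (10/7)/(w - 5) - (10/7)/(w + 2). Integrate each term: (10/7) ln|(w - 5)| - (10/7) ln|(w + 2)| + C


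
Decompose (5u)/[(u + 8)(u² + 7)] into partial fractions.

At u=-8: A = (5·(-8) + 0)/((-8)² + 7) = -40/71. B = -A = 40/71, C = 5 - (-8)·A = 35/71
Result: (-40/71)/(u + 8) + ((40/71)u + 35/71)/(u² + 7)


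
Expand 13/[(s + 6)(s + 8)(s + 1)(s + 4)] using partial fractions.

Using Heaviside cover-up: (13/20)/(s + 6) - (13/56)/(s + 8) + (13/105)/(s + 1) - (13/24)/(s + 4)


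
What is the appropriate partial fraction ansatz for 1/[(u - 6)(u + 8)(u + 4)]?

Three distinct linear factors: α/(u - 6) + β/(u + 8) + γ/(u + 4)


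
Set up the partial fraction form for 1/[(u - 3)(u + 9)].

Distinct linear factors: α/(u - 3) + β/(u + 9)


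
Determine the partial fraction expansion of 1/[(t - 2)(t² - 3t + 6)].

Cover-up at t = 2: P = 1/(2² - 3·2 + 6) = 1/4. Then Q = -P = -1/4, R = -P·(-3 + 2) = 1/4
Result: (1/4)/(t - 2) - ((1/4)t - 1/4)/(t² - 3t + 6)


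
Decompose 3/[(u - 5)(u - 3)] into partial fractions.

3/(u - 5)(u - 3) = α/(u - 5) + β/(u - 3). α = 3/(5 - 3) = 3/2, β = 3/(3 - 5) = -3/2
Result: (3/2)/(u - 5) - (3/2)/(u - 3)


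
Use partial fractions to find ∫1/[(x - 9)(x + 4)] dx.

Decompose: 1/[(x - 9)(x + 4)] = (1/13)/(x - 9) - (1/13)/(x + 4). Integrate each term: (1/13) ln|(x - 9)| - (1/13) ln|(x + 4)| + C


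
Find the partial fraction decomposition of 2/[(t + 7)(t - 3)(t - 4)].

Using cover-up method: α = 1/55, β = -1/5, γ = 2/11
Result: (1/55)/(t + 7) - (1/5)/(t - 3) + (2/11)/(t - 4)


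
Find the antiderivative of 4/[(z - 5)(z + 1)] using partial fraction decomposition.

Decompose: 4/[(z - 5)(z + 1)] = (2/3)/(z - 5) - (2/3)/(z + 1). Integrate each term: (2/3) ln|(z - 5)| - (2/3) ln|(z + 1)| + C


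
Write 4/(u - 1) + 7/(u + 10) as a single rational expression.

Common denominator (u - 1)(u + 10). Numerator: 4(u + 10) + 7(u - 1) = (4u + 40) + (7u - 7) = 11u + 33
Result: (11u + 33)/[(u - 1)(u + 10)]


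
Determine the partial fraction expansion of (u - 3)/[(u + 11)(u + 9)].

At u=-11: P = (1·(-11) - 3)/(-11 + 9) = 7. At u=-9: Q = (1·(-9) - 3)/(-9 + 11) = -6
Result: 7/(u + 11) - 6/(u + 9)


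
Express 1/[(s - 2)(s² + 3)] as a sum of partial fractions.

Cover-up at s = 2: P = 1/(2² + 3) = 1/7. Then Q = -P = -1/7, R = -P·(0 + 2) = -2/7
Result: (1/7)/(s - 2) - ((1/7)s + 2/7)/(s² + 3)


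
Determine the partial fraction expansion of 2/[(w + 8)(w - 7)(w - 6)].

Using cover-up method: A = 1/105, B = 2/15, C = -1/7
Result: (1/105)/(w + 8) + (2/15)/(w - 7) - (1/7)/(w - 6)


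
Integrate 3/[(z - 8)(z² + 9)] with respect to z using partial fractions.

Cover-up at z=8: A = 3/(8²+9) = 3/73. Coeff matching: B = -3/73, C = -24/73. Decomposition: (3/73)/(z - 8) - ((3/73)z + 24/73)/(z² + 9). Integrate: linear → ln, quadratic → (1/2)ln + arctan: (3/73) ln|(z - 8)| - (3/146) ln(z² + 9) - (8/73) arctan(z/3) + C


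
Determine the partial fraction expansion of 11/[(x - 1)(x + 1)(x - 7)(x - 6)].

Using Heaviside cover-up: (11/60)/(x - 1) - (11/112)/(x + 1) + (11/48)/(x - 7) - (11/35)/(x - 6)


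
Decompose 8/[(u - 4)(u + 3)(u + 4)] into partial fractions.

Using cover-up method: α = 1/7, β = -8/7, γ = 1
Result: (1/7)/(u - 4) - (8/7)/(u + 3) + 1/(u + 4)


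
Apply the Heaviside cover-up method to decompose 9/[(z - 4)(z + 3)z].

Cover (z - 4), z=4: P = 9/[(4 + 3)(4 - 0)] = 9/28. Cover (z + 3), z=-3: Q = 9/[(-3 - 4)(-3 - 0)] = 3/7. Cover z, z=0: R = 9/[(0 - 4)(0 + 3)] = -3/4.
Result: (9/28)/(z - 4) + (3/7)/(z + 3) - (3/4)/z


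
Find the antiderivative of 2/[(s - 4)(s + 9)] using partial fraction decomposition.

Decompose: 2/[(s - 4)(s + 9)] = (2/13)/(s - 4) - (2/13)/(s + 9). Integrate each term: (2/13) ln|(s - 4)| - (2/13) ln|(s + 9)| + C


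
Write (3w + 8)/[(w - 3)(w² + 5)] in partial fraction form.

At w=3: P = (3·3 + 8)/(3² + 5) = 17/14. Q = -P = -17/14, R = 3 - 3·P = -9/14
Result: (17/14)/(w - 3) - ((17/14)w + 9/14)/(w² + 5)


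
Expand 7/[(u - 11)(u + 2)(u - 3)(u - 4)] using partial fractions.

Using Heaviside cover-up: (1/104)/(u - 11) - (7/390)/(u + 2) + (7/40)/(u - 3) - (1/6)/(u - 4)


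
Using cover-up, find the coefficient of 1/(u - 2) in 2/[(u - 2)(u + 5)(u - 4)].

Cover (u - 2), set u=2: 2/[(2 + 5)(2 - 4)] = -1/7


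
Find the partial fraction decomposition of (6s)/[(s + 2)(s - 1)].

At s=-2: A = (6·(-2) + 0)/(-2 - 1) = 4. At s=1: B = (6·1 + 0)/(1 + 2) = 2
Result: 4/(s + 2) + 2/(s - 1)


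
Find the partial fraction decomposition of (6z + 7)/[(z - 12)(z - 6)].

At z=12: P = (6·12 + 7)/(12 - 6) = 79/6. At z=6: Q = (6·6 + 7)/(6 - 12) = -43/6
Result: (79/6)/(z - 12) - (43/6)/(z - 6)


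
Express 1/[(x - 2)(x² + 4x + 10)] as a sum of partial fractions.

Cover-up at x = 2: P = 1/(2² + 4·2 + 10) = 1/22. Then Q = -P = -1/22, R = -P·(4 + 2) = -3/11
Result: (1/22)/(x - 2) - ((1/22)x + 3/11)/(x² + 4x + 10)


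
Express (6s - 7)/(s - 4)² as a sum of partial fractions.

(6s - 7) = P(s - 4) + Q. At s = 4: Q = 6·4 - 7 = 17. Coeff of s: P = 6
Result: 6/(s - 4) + 17/(s - 4)²


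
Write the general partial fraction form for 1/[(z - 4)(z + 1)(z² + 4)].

Two linear + quadratic: α/(z - 4) + β/(z + 1) + (γz + δ)/(z² + 4)


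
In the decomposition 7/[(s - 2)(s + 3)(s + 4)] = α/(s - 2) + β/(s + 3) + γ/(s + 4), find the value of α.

Cover-up at s = 2: α = 7/[(2 + 3)(2 + 4)] = 7/[(5)(6)] = 7/30


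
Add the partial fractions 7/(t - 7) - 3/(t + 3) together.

Common denominator (t - 7)(t + 3). Numerator: 7(t + 3) - 3(t - 7) = (7t + 21) - (3t - 21) = 4t + 42
Result: (4t + 42)/[(t - 7)(t + 3)]


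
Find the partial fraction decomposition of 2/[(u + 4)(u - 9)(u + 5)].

Using cover-up method: A = -2/13, B = 1/91, C = 1/7
Result: (-2/13)/(u + 4) + (1/91)/(u - 9) + (1/7)/(u + 5)


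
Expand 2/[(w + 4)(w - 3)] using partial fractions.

2/(w + 4)(w - 3) = P/(w + 4) + Q/(w - 3). P = 2/(-4 - 3) = -2/7, Q = 2/(3 + 4) = 2/7
Result: (-2/7)/(w + 4) + (2/7)/(w - 3)


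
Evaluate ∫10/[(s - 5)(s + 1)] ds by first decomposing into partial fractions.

Decompose: 10/[(s - 5)(s + 1)] = (5/3)/(s - 5) - (5/3)/(s + 1). Integrate each term: (5/3) ln|(s - 5)| - (5/3) ln|(s + 1)| + C


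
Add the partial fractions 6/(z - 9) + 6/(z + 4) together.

Common denominator (z - 9)(z + 4). Numerator: 6(z + 4) + 6(z - 9) = (6z + 24) + (6z - 54) = 12z - 30
Result: (12z - 30)/[(z - 9)(z + 4)]


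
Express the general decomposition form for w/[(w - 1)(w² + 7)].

Linear + irreducible quadratic: α/(w - 1) + (βw + γ)/(w² + 7)


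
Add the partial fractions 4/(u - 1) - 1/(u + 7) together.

Common denominator (u - 1)(u + 7). Numerator: 4(u + 7) - 1(u - 1) = (4u + 28) - (u - 1) = 3u + 29
Result: (3u + 29)/[(u - 1)(u + 7)]


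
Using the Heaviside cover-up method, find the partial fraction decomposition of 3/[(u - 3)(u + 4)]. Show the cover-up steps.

Cover (u - 3): set u=3, get A = 3/(3 + 4) = 3/7. Cover (u + 4): set u=-4, get B = 3/(-4 - 3) = -3/7.
Result: (3/7)/(u - 3) - (3/7)/(u + 4)


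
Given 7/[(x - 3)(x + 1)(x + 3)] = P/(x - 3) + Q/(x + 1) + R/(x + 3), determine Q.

Cover-up at x = -1: Q = 7/[(-1 - 3)(-1 + 3)] = 7/[(-4)(2)] = -7/8


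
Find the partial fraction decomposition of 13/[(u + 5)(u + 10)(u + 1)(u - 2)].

Using Heaviside cover-up: (13/140)/(u + 5) - (13/540)/(u + 10) - (13/108)/(u + 1) + (13/252)/(u - 2)


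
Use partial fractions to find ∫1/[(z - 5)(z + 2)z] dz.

Cover-up: A = 1/35, B = 1/14, C = -1/10. Decomposition: (1/35)/(z - 5) + (1/14)/(z + 2) - (1/10)/z. Integrate each term: (1/35) ln|(z - 5)| + (1/14) ln|(z + 2)| - (1/10) ln|z| + C


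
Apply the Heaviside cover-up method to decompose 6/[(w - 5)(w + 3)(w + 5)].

Cover (w - 5), w=5: A = 6/[(5 + 3)(5 + 5)] = 3/40. Cover (w + 3), w=-3: B = 6/[(-3 - 5)(-3 + 5)] = -3/8. Cover (w + 5), w=-5: C = 6/[(-5 - 5)(-5 + 3)] = 3/10.
Result: (3/40)/(w - 5) - (3/8)/(w + 3) + (3/10)/(w + 5)


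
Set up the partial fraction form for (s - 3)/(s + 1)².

Repeated linear factor: P/(s + 1) + Q/(s + 1)²


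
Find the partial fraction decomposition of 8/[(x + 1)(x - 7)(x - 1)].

Using cover-up method: P = 1/2, Q = 1/6, R = -2/3
Result: (1/2)/(x + 1) + (1/6)/(x - 7) - (2/3)/(x - 1)


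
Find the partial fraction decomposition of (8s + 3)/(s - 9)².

(8s + 3) = α(s - 9) + β. At s = 9: β = 8·9 + 3 = 75. Coeff of s: α = 8
Result: 8/(s - 9) + 75/(s - 9)²


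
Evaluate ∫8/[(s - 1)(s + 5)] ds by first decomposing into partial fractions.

Decompose: 8/[(s - 1)(s + 5)] = (4/3)/(s - 1) - (4/3)/(s + 5). Integrate each term: (4/3) ln|(s - 1)| - (4/3) ln|(s + 5)| + C


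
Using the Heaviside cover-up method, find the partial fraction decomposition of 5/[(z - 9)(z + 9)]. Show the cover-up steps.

Cover (z - 9): set z=9, get α = 5/(9 + 9) = 5/18. Cover (z + 9): set z=-9, get β = 5/(-9 - 9) = -5/18.
Result: (5/18)/(z - 9) - (5/18)/(z + 9)


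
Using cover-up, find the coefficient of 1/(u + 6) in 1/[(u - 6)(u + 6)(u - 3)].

Cover (u + 6), set u=-6: 1/[(-6 - 6)(-6 - 3)] = 1/108


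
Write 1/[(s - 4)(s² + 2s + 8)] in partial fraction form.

Cover-up at s = 4: A = 1/(4² + 2·4 + 8) = 1/32. Then B = -A = -1/32, C = -A·(2 + 4) = -3/16
Result: (1/32)/(s - 4) - ((1/32)s + 3/16)/(s² + 2s + 8)


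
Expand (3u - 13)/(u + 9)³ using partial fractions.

(3u - 13) = α(u + 9)² + β(u + 9) + γ. At u = -9: γ = 3·(-9) - 13 = -40. Coefficients: α = 0, β = 3
Result: 3/(u + 9)² - 40/(u + 9)³


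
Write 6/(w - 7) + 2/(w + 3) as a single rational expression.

Common denominator (w - 7)(w + 3). Numerator: 6(w + 3) + 2(w - 7) = (6w + 18) + (2w - 14) = 8w + 4
Result: (8w + 4)/[(w - 7)(w + 3)]


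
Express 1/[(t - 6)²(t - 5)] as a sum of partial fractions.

Cover-up at t=5: C = 1/(5 - 6)² = 1. Cover-up at t=6: B = 1/(6 - 5) = 1. Comparing t² coeff: A = -C = -1
Result: -1/(t - 6) + 1/(t - 6)² + 1/(t - 5)


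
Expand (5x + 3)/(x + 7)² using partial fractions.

(5x + 3) = P(x + 7) + Q. At x = -7: Q = 5·(-7) + 3 = -32. Coeff of x: P = 5
Result: 5/(x + 7) - 32/(x + 7)²


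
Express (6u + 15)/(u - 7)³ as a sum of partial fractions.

(6u + 15) = A(u - 7)² + B(u - 7) + C. At u = 7: C = 6·7 + 15 = 57. Coefficients: A = 0, B = 6
Result: 6/(u - 7)² + 57/(u - 7)³


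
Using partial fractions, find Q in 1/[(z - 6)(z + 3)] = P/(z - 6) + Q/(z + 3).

Cover-up at z = -3: Q = 1/(-3 - 6) = -1/9


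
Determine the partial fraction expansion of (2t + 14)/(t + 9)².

(2t + 14) = A(t + 9) + B. At t = -9: B = 2·(-9) + 14 = -4. Coeff of t: A = 2
Result: 2/(t + 9) - 4/(t + 9)²


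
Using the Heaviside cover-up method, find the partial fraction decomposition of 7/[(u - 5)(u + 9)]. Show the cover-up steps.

Cover (u - 5): set u=5, get A = 7/(5 + 9) = 1/2. Cover (u + 9): set u=-9, get B = 7/(-9 - 5) = -1/2.
Result: (1/2)/(u - 5) - (1/2)/(u + 9)


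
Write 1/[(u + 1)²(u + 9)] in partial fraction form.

Cover-up at u=-9: γ = 1/(-9 + 1)² = 1/64. Cover-up at u=-1: β = 1/(-1 + 9) = 1/8. Comparing u² coeff: α = -γ = -1/64
Result: (-1/64)/(u + 1) + (1/8)/(u + 1)² + (1/64)/(u + 9)


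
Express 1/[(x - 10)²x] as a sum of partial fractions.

Cover-up at x=0: γ = 1/(0 - 10)² = 1/100. Cover-up at x=10: β = 1/(10 - 0) = 1/10. Comparing x² coeff: α = -γ = -1/100
Result: (-1/100)/(x - 10) + (1/10)/(x - 10)² + (1/100)/x


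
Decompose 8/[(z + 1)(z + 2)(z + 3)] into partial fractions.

Using cover-up method: A = 4, B = -8, C = 4
Result: 4/(z + 1) - 8/(z + 2) + 4/(z + 3)


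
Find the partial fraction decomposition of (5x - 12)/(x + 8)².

(5x - 12) = α(x + 8) + β. At x = -8: β = 5·(-8) - 12 = -52. Coeff of x: α = 5
Result: 5/(x + 8) - 52/(x + 8)²


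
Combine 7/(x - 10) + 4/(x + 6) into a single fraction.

Common denominator (x - 10)(x + 6). Numerator: 7(x + 6) + 4(x - 10) = (7x + 42) + (4x - 40) = 11x + 2
Result: (11x + 2)/[(x - 10)(x + 6)]


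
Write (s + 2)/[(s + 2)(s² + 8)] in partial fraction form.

At s=-2: A = (1·(-2) + 2)/((-2)² + 8) = 0. B = -A = 0, C = 1 - (-2)·A = 1
Result: (1)/(s² + 8)


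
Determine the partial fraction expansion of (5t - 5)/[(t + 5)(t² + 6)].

At t=-5: α = (5·(-5) - 5)/((-5)² + 6) = -30/31. β = -α = 30/31, γ = 5 - (-5)·α = 5/31
Result: (-30/31)/(t + 5) + ((30/31)t + 5/31)/(t² + 6)


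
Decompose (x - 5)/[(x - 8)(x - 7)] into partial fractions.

At x=8: P = (1·8 - 5)/(8 - 7) = 3. At x=7: Q = (1·7 - 5)/(7 - 8) = -2
Result: 3/(x - 8) - 2/(x - 7)


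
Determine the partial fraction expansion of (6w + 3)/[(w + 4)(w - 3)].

At w=-4: P = (6·(-4) + 3)/(-4 - 3) = 3. At w=3: Q = (6·3 + 3)/(3 + 4) = 3
Result: 3/(w + 4) + 3/(w - 3)


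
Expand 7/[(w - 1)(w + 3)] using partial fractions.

7/(w - 1)(w + 3) = A/(w - 1) + B/(w + 3). A = 7/(1 + 3) = 7/4, B = 7/(-3 - 1) = -7/4
Result: (7/4)/(w - 1) - (7/4)/(w + 3)


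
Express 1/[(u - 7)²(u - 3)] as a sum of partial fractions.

Cover-up at u=3: R = 1/(3 - 7)² = 1/16. Cover-up at u=7: Q = 1/(7 - 3) = 1/4. Comparing u² coeff: P = -R = -1/16
Result: (-1/16)/(u - 7) + (1/4)/(u - 7)² + (1/16)/(u - 3)


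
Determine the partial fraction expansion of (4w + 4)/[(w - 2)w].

At w=2: α = (4·2 + 4)/(2 - 0) = 6. At w=0: β = (4·0 + 4)/(0 - 2) = -2
Result: 6/(w - 2) - 2/w


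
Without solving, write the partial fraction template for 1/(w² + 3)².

Repeated quadratic factor: (Aw + B)/(w² + 3) + (Cw + D)/(w² + 3)²


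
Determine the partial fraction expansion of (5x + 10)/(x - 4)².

(5x + 10) = α(x - 4) + β. At x = 4: β = 5·4 + 10 = 30. Coeff of x: α = 5
Result: 5/(x - 4) + 30/(x - 4)²


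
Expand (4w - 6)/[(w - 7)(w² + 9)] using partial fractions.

At w=7: α = (4·7 - 6)/(7² + 9) = 11/29. β = -α = -11/29, γ = 4 - 7·α = 39/29
Result: (11/29)/(w - 7) - ((11/29)w - 39/29)/(w² + 9)


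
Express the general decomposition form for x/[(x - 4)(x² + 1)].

Linear + irreducible quadratic: α/(x - 4) + (βx + γ)/(x² + 1)


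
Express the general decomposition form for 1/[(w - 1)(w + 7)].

Distinct linear factors: A/(w - 1) + B/(w + 7)


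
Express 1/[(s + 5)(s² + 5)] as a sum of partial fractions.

Cover-up at s = -5: P = 1/((-5)² + 5) = 1/30. Then Q = -P = -1/30, R = -P·(0 - 5) = 1/6
Result: (1/30)/(s + 5) - ((1/30)s - 1/6)/(s² + 5)


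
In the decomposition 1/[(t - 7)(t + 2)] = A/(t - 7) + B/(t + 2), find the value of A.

Cover-up at t = 7: A = 1/(7 + 2) = 1/9


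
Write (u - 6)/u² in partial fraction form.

(u - 6) = Au + B. At u = 0: B = 1·0 - 6 = -6. Coeff of u: A = 1
Result: 1/u - 6/u²


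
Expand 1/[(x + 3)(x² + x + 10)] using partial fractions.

Cover-up at x = -3: A = 1/((-3)² + 1·(-3) + 10) = 1/16. Then B = -A = -1/16, C = -A·(1 - 3) = 1/8
Result: (1/16)/(x + 3) - ((1/16)x - 1/8)/(x² + x + 10)


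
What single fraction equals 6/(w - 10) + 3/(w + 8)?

Common denominator (w - 10)(w + 8). Numerator: 6(w + 8) + 3(w - 10) = (6w + 48) + (3w - 30) = 9w + 18
Result: (9w + 18)/[(w - 10)(w + 8)]


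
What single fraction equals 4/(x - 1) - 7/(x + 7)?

Common denominator (x - 1)(x + 7). Numerator: 4(x + 7) - 7(x - 1) = (4x + 28) - (7x - 7) = -3x + 35
Result: (-3x + 35)/[(x - 1)(x + 7)]


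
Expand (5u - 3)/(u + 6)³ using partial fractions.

(5u - 3) = P(u + 6)² + Q(u + 6) + R. At u = -6: R = 5·(-6) - 3 = -33. Coefficients: P = 0, Q = 5
Result: 5/(u + 6)² - 33/(u + 6)³


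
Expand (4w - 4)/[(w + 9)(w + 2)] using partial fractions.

At w=-9: A = (4·(-9) - 4)/(-9 + 2) = 40/7. At w=-2: B = (4·(-2) - 4)/(-2 + 9) = -12/7
Result: (40/7)/(w + 9) - (12/7)/(w + 2)


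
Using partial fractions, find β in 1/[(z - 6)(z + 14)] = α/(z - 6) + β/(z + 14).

Cover-up at z = -14: β = 1/(-14 - 6) = -1/20


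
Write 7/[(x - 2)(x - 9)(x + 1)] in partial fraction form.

Using cover-up method: P = -1/3, Q = 1/10, R = 7/30
Result: (-1/3)/(x - 2) + (1/10)/(x - 9) + (7/30)/(x + 1)


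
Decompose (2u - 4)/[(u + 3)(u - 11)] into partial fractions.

At u=-3: A = (2·(-3) - 4)/(-3 - 11) = 5/7. At u=11: B = (2·11 - 4)/(11 + 3) = 9/7
Result: (5/7)/(u + 3) + (9/7)/(u - 11)


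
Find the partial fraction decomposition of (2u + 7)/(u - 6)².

(2u + 7) = A(u - 6) + B. At u = 6: B = 2·6 + 7 = 19. Coeff of u: A = 2
Result: 2/(u - 6) + 19/(u - 6)²


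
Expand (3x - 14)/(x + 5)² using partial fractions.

(3x - 14) = P(x + 5) + Q. At x = -5: Q = 3·(-5) - 14 = -29. Coeff of x: P = 3
Result: 3/(x + 5) - 29/(x + 5)²


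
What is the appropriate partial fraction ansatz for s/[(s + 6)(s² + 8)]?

Linear + irreducible quadratic: A/(s + 6) + (Bs + C)/(s² + 8)


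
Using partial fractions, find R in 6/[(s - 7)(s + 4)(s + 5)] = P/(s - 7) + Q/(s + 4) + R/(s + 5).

Cover-up at s = -5: R = 6/[(-5 - 7)(-5 + 4)] = 6/[(-12)(-1)] = 6/12 = 1/2


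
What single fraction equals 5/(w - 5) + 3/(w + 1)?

Common denominator (w - 5)(w + 1). Numerator: 5(w + 1) + 3(w - 5) = (5w + 5) + (3w - 15) = 8w - 10
Result: (8w - 10)/[(w - 5)(w + 1)]


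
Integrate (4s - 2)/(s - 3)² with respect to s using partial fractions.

Decompose: A = 4, B = 4·3 - 2 = 10, so (4s - 2)/(s - 3)² = 4/(s - 3) + 10/(s - 3)². Integrate: ∫ A/(s - 3) ds = 4 ln|(s - 3)|; ∫ B/(s - 3)² ds = -10/(s - 3). Sum: 4 ln|(s - 3)| - 10/(s - 3) + C


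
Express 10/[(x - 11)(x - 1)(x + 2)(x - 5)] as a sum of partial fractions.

Using Heaviside cover-up: (1/78)/(x - 11) + (1/12)/(x - 1) - (10/273)/(x + 2) - (5/84)/(x - 5)


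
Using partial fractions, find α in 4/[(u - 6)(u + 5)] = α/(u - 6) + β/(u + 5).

Cover-up at u = 6: α = 4/(6 + 5) = 4/11


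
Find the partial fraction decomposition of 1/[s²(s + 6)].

Cover-up at s=-6: C = 1/(-6 - 0)² = 1/36. Cover-up at s=0: B = 1/(0 + 6) = 1/6. Comparing s² coeff: A = -C = -1/36
Result: (-1/36)/s + (1/6)/s² + (1/36)/(s + 6)


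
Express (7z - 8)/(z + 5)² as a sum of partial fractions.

(7z - 8) = P(z + 5) + Q. At z = -5: Q = 7·(-5) - 8 = -43. Coeff of z: P = 7
Result: 7/(z + 5) - 43/(z + 5)²


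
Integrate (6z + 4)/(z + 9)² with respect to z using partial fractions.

Decompose: A = 6, B = 6·(-9) + 4 = -50, so (6z + 4)/(z + 9)² = 6/(z + 9) - 50/(z + 9)². Integrate: ∫ A/(z + 9) dz = 6 ln|(z + 9)|; ∫ B/(z + 9)² dz = 50/(z + 9). Sum: 6 ln|(z + 9)| + 50/(z + 9) + C


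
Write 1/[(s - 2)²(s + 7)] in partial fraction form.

Cover-up at s=-7: C = 1/(-7 - 2)² = 1/81. Cover-up at s=2: B = 1/(2 + 7) = 1/9. Comparing s² coeff: A = -C = -1/81
Result: (-1/81)/(s - 2) + (1/9)/(s - 2)² + (1/81)/(s + 7)


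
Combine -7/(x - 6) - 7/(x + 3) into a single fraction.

Common denominator (x - 6)(x + 3). Numerator: -7(x + 3) - 7(x - 6) = (-7x - 21) - (7x - 42) = -14x + 21
Result: (-14x + 21)/[(x - 6)(x + 3)]


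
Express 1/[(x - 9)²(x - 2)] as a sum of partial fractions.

Cover-up at x=2: γ = 1/(2 - 9)² = 1/49. Cover-up at x=9: β = 1/(9 - 2) = 1/7. Comparing x² coeff: α = -γ = -1/49
Result: (-1/49)/(x - 9) + (1/7)/(x - 9)² + (1/49)/(x - 2)


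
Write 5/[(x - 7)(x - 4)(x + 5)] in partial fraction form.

Using cover-up method: P = 5/36, Q = -5/27, R = 5/108
Result: (5/36)/(x - 7) - (5/27)/(x - 4) + (5/108)/(x + 5)


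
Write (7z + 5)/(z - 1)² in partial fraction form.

(7z + 5) = P(z - 1) + Q. At z = 1: Q = 7·1 + 5 = 12. Coeff of z: P = 7
Result: 7/(z - 1) + 12/(z - 1)²


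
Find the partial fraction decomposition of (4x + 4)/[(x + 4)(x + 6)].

At x=-4: P = (4·(-4) + 4)/(-4 + 6) = -6. At x=-6: Q = (4·(-6) + 4)/(-6 + 4) = 10
Result: -6/(x + 4) + 10/(x + 6)


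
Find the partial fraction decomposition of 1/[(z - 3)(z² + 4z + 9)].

Cover-up at z = 3: α = 1/(3² + 4·3 + 9) = 1/30. Then β = -α = -1/30, γ = -α·(4 + 3) = -7/30
Result: (1/30)/(z - 3) - ((1/30)z + 7/30)/(z² + 4z + 9)


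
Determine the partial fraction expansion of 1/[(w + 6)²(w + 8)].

Cover-up at w=-8: C = 1/(-8 + 6)² = 1/4. Cover-up at w=-6: B = 1/(-6 + 8) = 1/2. Comparing w² coeff: A = -C = -1/4
Result: (-1/4)/(w + 6) + (1/2)/(w + 6)² + (1/4)/(w + 8)


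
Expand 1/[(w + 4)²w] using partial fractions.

Cover-up at w=0: R = 1/(0 + 4)² = 1/16. Cover-up at w=-4: Q = 1/(-4 - 0) = -1/4. Comparing w² coeff: P = -R = -1/16
Result: (-1/16)/(w + 4) - (1/4)/(w + 4)² + (1/16)/w


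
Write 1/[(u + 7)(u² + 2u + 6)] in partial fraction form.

Cover-up at u = -7: A = 1/((-7)² + 2·(-7) + 6) = 1/41. Then B = -A = -1/41, C = -A·(2 - 7) = 5/41
Result: (1/41)/(u + 7) - ((1/41)u - 5/41)/(u² + 2u + 6)


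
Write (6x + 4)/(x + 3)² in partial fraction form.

(6x + 4) = α(x + 3) + β. At x = -3: β = 6·(-3) + 4 = -14. Coeff of x: α = 6
Result: 6/(x + 3) - 14/(x + 3)²


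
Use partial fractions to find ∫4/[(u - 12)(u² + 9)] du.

Cover-up at u=12: A = 4/(12²+9) = 4/153. Coeff matching: B = -4/153, C = -16/51. Decomposition: (4/153)/(u - 12) - ((4/153)u + 16/51)/(u² + 9). Integrate: linear → ln, quadratic → (1/2)ln + arctan: (4/153) ln|(u - 12)| - (2/153) ln(u² + 9) - (16/153) arctan(u/3) + C


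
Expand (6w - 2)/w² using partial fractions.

(6w - 2) = Pw + Q. At w = 0: Q = 6·0 - 2 = -2. Coeff of w: P = 6
Result: 6/w - 2/w²


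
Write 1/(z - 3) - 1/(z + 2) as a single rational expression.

Common denominator (z - 3)(z + 2). Numerator: 1(z + 2) - 1(z - 3) = (z + 2) - (z - 3) = 5
Result: (5)/[(z - 3)(z + 2)]


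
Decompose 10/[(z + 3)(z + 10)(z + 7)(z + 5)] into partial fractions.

Using Heaviside cover-up: (5/28)/(z + 3) - (2/21)/(z + 10) + (5/12)/(z + 7) - (1/2)/(z + 5)


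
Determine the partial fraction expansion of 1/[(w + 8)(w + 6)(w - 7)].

Using cover-up method: P = 1/30, Q = -1/26, R = 1/195
Result: (1/30)/(w + 8) - (1/26)/(w + 6) + (1/195)/(w - 7)


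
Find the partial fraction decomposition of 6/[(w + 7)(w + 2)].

6/(w + 7)(w + 2) = A/(w + 7) + B/(w + 2). A = 6/(-7 + 2) = -6/5, B = 6/(-2 + 7) = 6/5
Result: (-6/5)/(w + 7) + (6/5)/(w + 2)


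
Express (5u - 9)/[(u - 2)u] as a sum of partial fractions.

At u=2: A = (5·2 - 9)/(2 - 0) = 1/2. At u=0: B = (5·0 - 9)/(0 - 2) = 9/2
Result: (1/2)/(u - 2) + (9/2)/u


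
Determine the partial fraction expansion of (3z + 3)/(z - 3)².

(3z + 3) = P(z - 3) + Q. At z = 3: Q = 3·3 + 3 = 12. Coeff of z: P = 3
Result: 3/(z - 3) + 12/(z - 3)²


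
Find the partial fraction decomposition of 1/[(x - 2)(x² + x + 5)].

Cover-up at x = 2: A = 1/(2² + 1·2 + 5) = 1/11. Then B = -A = -1/11, C = -A·(1 + 2) = -3/11
Result: (1/11)/(x - 2) - ((1/11)x + 3/11)/(x² + x + 5)


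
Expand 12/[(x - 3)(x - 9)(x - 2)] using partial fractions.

Using cover-up method: P = -2, Q = 2/7, R = 12/7
Result: -2/(x - 3) + (2/7)/(x - 9) + (12/7)/(x - 2)


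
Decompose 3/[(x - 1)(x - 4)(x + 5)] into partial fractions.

Using cover-up method: A = -1/6, B = 1/9, C = 1/18
Result: (-1/6)/(x - 1) + (1/9)/(x - 4) + (1/18)/(x + 5)


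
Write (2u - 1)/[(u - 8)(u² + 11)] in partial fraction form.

At u=8: α = (2·8 - 1)/(8² + 11) = 1/5. β = -α = -1/5, γ = 2 - 8·α = 2/5
Result: (1/5)/(u - 8) - ((1/5)u - 2/5)/(u² + 11)


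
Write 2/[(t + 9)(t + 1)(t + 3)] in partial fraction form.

Using cover-up method: A = 1/24, B = 1/8, C = -1/6
Result: (1/24)/(t + 9) + (1/8)/(t + 1) - (1/6)/(t + 3)


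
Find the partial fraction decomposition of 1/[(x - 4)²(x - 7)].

Cover-up at x=7: R = 1/(7 - 4)² = 1/9. Cover-up at x=4: Q = 1/(4 - 7) = -1/3. Comparing x² coeff: P = -R = -1/9
Result: (-1/9)/(x - 4) - (1/3)/(x - 4)² + (1/9)/(x - 7)


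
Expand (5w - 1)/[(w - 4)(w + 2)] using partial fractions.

At w=4: A = (5·4 - 1)/(4 + 2) = 19/6. At w=-2: B = (5·(-2) - 1)/(-2 - 4) = 11/6
Result: (19/6)/(w - 4) + (11/6)/(w + 2)


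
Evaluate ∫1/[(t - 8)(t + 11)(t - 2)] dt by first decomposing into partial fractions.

Cover-up: A = 1/114, B = 1/247, C = -1/78. Decomposition: (1/114)/(t - 8) + (1/247)/(t + 11) - (1/78)/(t - 2). Integrate each term: (1/114) ln|(t - 8)| + (1/247) ln|(t + 11)| - (1/78) ln|(t - 2)| + C


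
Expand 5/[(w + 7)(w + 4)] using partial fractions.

5/(w + 7)(w + 4) = P/(w + 7) + Q/(w + 4). P = 5/(-7 + 4) = -5/3, Q = 5/(-4 + 7) = 5/3
Result: (-5/3)/(w + 7) + (5/3)/(w + 4)


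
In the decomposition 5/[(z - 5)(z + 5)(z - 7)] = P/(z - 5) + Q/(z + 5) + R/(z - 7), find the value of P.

Cover-up at z = 5: P = 5/[(5 + 5)(5 - 7)] = 5/[(10)(-2)] = -5/20 = -1/4


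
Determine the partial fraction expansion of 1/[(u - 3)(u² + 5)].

Cover-up at u = 3: A = 1/(3² + 5) = 1/14. Then B = -A = -1/14, C = -A·(0 + 3) = -3/14
Result: (1/14)/(u - 3) - ((1/14)u + 3/14)/(u² + 5)


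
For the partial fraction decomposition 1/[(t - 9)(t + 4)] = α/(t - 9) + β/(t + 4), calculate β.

Cover-up at t = -4: β = 1/(-4 - 9) = -1/13


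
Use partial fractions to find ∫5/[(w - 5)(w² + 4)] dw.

Cover-up at w=5: α = 5/(5²+4) = 5/29. Coeff matching: β = -5/29, γ = -25/29. Decomposition: (5/29)/(w - 5) - ((5/29)w + 25/29)/(w² + 4). Integrate: linear → ln, quadratic → (1/2)ln + arctan: (5/29) ln|(w - 5)| - (5/58) ln(w² + 4) - (25/58) arctan(w/2) + C


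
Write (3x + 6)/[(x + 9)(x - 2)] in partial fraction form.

At x=-9: A = (3·(-9) + 6)/(-9 - 2) = 21/11. At x=2: B = (3·2 + 6)/(2 + 9) = 12/11
Result: (21/11)/(x + 9) + (12/11)/(x - 2)


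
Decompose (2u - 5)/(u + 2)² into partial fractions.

(2u - 5) = P(u + 2) + Q. At u = -2: Q = 2·(-2) - 5 = -9. Coeff of u: P = 2
Result: 2/(u + 2) - 9/(u + 2)²


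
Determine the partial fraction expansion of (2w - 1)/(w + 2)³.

(2w - 1) = α(w + 2)² + β(w + 2) + γ. At w = -2: γ = 2·(-2) - 1 = -5. Coefficients: α = 0, β = 2
Result: 2/(w + 2)² - 5/(w + 2)³


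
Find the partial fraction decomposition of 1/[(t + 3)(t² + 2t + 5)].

Cover-up at t = -3: A = 1/((-3)² + 2·(-3) + 5) = 1/8. Then B = -A = -1/8, C = -A·(2 - 3) = 1/8
Result: (1/8)/(t + 3) - ((1/8)t - 1/8)/(t² + 2t + 5)


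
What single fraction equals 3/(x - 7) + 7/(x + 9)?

Common denominator (x - 7)(x + 9). Numerator: 3(x + 9) + 7(x - 7) = (3x + 27) + (7x - 49) = 10x - 22
Result: (10x - 22)/[(x - 7)(x + 9)]


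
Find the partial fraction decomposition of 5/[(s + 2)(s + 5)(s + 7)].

Using cover-up method: P = 1/3, Q = -5/6, R = 1/2
Result: (1/3)/(s + 2) - (5/6)/(s + 5) + (1/2)/(s + 7)


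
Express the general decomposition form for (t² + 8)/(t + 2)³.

Repeated linear factor (power 3): P/(t + 2) + Q/(t + 2)² + R/(t + 2)³


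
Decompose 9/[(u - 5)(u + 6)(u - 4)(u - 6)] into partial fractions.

Using Heaviside cover-up: (-9/11)/(u - 5) - (3/440)/(u + 6) + (9/20)/(u - 4) + (3/8)/(u - 6)


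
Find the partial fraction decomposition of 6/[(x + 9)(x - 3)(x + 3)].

Using cover-up method: A = 1/12, B = 1/12, C = -1/6
Result: (1/12)/(x + 9) + (1/12)/(x - 3) - (1/6)/(x + 3)


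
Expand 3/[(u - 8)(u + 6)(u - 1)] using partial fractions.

Using cover-up method: P = 3/98, Q = 3/98, R = -3/49
Result: (3/98)/(u - 8) + (3/98)/(u + 6) - (3/49)/(u - 1)


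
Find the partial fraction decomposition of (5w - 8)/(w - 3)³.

(5w - 8) = P(w - 3)² + Q(w - 3) + R. At w = 3: R = 5·3 - 8 = 7. Coefficients: P = 0, Q = 5
Result: 5/(w - 3)² + 7/(w - 3)³


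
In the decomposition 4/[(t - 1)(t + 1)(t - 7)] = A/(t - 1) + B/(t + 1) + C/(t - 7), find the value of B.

Cover-up at t = -1: B = 4/[(-1 - 1)(-1 - 7)] = 4/[(-2)(-8)] = 4/16 = 1/4


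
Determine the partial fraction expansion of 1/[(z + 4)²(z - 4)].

Cover-up at z=4: R = 1/(4 + 4)² = 1/64. Cover-up at z=-4: Q = 1/(-4 - 4) = -1/8. Comparing z² coeff: P = -R = -1/64
Result: (-1/64)/(z + 4) - (1/8)/(z + 4)² + (1/64)/(z - 4)


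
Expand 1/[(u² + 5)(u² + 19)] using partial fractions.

Coefficient matching gives A = C = 0, B = 1/(19-5) = 1/14, D = -B = -1/14
Result: (1/14)/(u² + 5) - (1/14)/(u² + 19)


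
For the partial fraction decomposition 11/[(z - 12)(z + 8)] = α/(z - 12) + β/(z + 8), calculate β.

Cover-up at z = -8: β = 11/(-8 - 12) = -11/20


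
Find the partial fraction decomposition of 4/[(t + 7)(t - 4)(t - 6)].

Using cover-up method: A = 4/143, B = -2/11, C = 2/13
Result: (4/143)/(t + 7) - (2/11)/(t - 4) + (2/13)/(t - 6)


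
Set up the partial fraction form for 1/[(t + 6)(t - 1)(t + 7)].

Three distinct linear factors: P/(t + 6) + Q/(t - 1) + R/(t + 7)


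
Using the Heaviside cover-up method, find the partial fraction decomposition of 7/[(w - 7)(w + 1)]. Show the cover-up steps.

Cover (w - 7): set w=7, get α = 7/(7 + 1) = 7/8. Cover (w + 1): set w=-1, get β = 7/(-1 - 7) = -7/8.
Result: (7/8)/(w - 7) - (7/8)/(w + 1)


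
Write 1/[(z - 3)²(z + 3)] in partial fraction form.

Cover-up at z=-3: C = 1/(-3 - 3)² = 1/36. Cover-up at z=3: B = 1/(3 + 3) = 1/6. Comparing z² coeff: A = -C = -1/36
Result: (-1/36)/(z - 3) + (1/6)/(z - 3)² + (1/36)/(z + 3)


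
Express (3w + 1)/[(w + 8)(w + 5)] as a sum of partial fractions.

At w=-8: α = (3·(-8) + 1)/(-8 + 5) = 23/3. At w=-5: β = (3·(-5) + 1)/(-5 + 8) = -14/3
Result: (23/3)/(w + 8) - (14/3)/(w + 5)


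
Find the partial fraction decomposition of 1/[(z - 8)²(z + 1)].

Cover-up at z=-1: C = 1/(-1 - 8)² = 1/81. Cover-up at z=8: B = 1/(8 + 1) = 1/9. Comparing z² coeff: A = -C = -1/81
Result: (-1/81)/(z - 8) + (1/9)/(z - 8)² + (1/81)/(z + 1)


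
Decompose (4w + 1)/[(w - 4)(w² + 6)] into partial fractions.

At w=4: A = (4·4 + 1)/(4² + 6) = 17/22. B = -A = -17/22, C = 4 - 4·A = 10/11
Result: (17/22)/(w - 4) - ((17/22)w - 10/11)/(w² + 6)


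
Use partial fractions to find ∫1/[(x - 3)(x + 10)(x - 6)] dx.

Cover-up: A = -1/39, B = 1/208, C = 1/48. Decomposition: (-1/39)/(x - 3) + (1/208)/(x + 10) + (1/48)/(x - 6). Integrate each term: (-1/39) ln|(x - 3)| + (1/208) ln|(x + 10)| + (1/48) ln|(x - 6)| + C


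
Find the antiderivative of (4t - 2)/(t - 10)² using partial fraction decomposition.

Decompose: A = 4, B = 4·10 - 2 = 38, so (4t - 2)/(t - 10)² = 4/(t - 10) + 38/(t - 10)². Integrate: ∫ A/(t - 10) dt = 4 ln|(t - 10)|; ∫ B/(t - 10)² dt = -38/(t - 10). Sum: 4 ln|(t - 10)| - 38/(t - 10) + C


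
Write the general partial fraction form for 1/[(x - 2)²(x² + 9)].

Repeated linear + quadratic: A/(x - 2) + B/(x - 2)² + (Cx + D)/(x² + 9)


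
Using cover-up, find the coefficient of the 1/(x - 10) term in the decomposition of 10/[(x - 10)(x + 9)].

Cover (x - 10), set x=10: 10/((x + 9) at x=10) = 10/(19) = 10/19


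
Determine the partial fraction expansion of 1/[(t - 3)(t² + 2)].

Cover-up at t = 3: A = 1/(3² + 2) = 1/11. Then B = -A = -1/11, C = -A·(0 + 3) = -3/11
Result: (1/11)/(t - 3) - ((1/11)t + 3/11)/(t² + 2)


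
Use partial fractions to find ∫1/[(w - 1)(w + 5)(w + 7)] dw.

Cover-up: α = 1/48, β = -1/12, γ = 1/16. Decomposition: (1/48)/(w - 1) - (1/12)/(w + 5) + (1/16)/(w + 7). Integrate each term: (1/48) ln|(w - 1)| - (1/12) ln|(w + 5)| + (1/16) ln|(w + 7)| + C


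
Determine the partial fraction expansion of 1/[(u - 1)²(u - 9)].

Cover-up at u=9: C = 1/(9 - 1)² = 1/64. Cover-up at u=1: B = 1/(1 - 9) = -1/8. Comparing u² coeff: A = -C = -1/64
Result: (-1/64)/(u - 1) - (1/8)/(u - 1)² + (1/64)/(u - 9)


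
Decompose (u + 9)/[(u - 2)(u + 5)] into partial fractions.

At u=2: α = (1·2 + 9)/(2 + 5) = 11/7. At u=-5: β = (1·(-5) + 9)/(-5 - 2) = -4/7
Result: (11/7)/(u - 2) - (4/7)/(u + 5)


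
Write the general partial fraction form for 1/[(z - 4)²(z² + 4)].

Repeated linear + quadratic: P/(z - 4) + Q/(z - 4)² + (Rz + S)/(z² + 4)


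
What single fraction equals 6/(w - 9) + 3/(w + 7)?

Common denominator (w - 9)(w + 7). Numerator: 6(w + 7) + 3(w - 9) = (6w + 42) + (3w - 27) = 9w + 15
Result: (9w + 15)/[(w - 9)(w + 7)]
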